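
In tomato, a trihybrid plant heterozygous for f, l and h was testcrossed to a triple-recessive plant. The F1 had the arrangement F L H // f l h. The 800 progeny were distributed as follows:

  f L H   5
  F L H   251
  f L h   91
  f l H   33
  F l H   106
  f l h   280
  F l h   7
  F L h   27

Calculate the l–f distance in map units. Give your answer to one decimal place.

The two rarest classes, f L H and F l h, are the double crossovers. Comparing them with the parentals, only the f allele has switched, so f is the middle locus and the order is h – f – l.
Crossovers in the f–l interval produce the single-crossover classes F l H and f L h (106 + 91 = 197) plus the double crossovers (12).
RF(f–l) = (197 + 12) / 800 = 209/800 = 0.2612 → 26.1 map units.

26.1 map units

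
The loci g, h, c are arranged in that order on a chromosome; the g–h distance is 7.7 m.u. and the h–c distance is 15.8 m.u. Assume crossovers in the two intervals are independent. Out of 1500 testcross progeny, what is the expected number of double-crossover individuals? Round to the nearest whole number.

18

Map distances give recombination frequencies of 0.077 and 0.158 for the two intervals.
With no interference, expected double-crossover frequency = 0.077 × 0.158 = 0.01217.
Expected number = 0.01217 × 1500 = 18.25 ≈ 18.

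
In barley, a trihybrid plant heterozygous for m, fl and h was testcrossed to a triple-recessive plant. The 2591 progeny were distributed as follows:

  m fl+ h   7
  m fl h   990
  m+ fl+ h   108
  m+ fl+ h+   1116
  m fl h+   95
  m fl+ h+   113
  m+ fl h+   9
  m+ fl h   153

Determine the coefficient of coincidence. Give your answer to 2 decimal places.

The two most frequent reciprocal classes, m fl h and m+ fl+ h+, are the parental types, so the F1 was m fl h / m+ fl+ h+.
The two rarest classes, m fl+ h and m+ fl h+, are the double crossovers. Comparing them with the parentals, only the fl allele has switched, so fl is the middle locus and the order is h – fl – m.
h–fl: (203 + 16)/2591 = 0.0845; fl–m: (266 + 16)/2591 = 0.1088.
Expected DCO frequency = 0.0845 × 0.1088 ≈ 0.00919; observed = 16/2591 ≈ 0.00618.
Coefficient of coincidence = 0.00618/0.00919 ≈ 0.67.

0.67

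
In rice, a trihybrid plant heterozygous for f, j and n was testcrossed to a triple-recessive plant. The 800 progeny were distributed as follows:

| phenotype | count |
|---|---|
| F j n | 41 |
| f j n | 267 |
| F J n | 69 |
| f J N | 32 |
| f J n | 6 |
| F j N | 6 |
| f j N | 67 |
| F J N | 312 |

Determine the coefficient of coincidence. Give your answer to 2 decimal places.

The two most frequent reciprocal classes, f j n and F J N, are the parental types, so the F1 was f j n / F J N.
The two rarest classes, f J n and F j N, are the double crossovers. Comparing them with the parentals, only the j allele has switched, so j is the middle locus and the order is f – j – n.
f–j: (73 + 12)/800 = 0.1062; j–n: (136 + 12)/800 = 0.1850.
Expected DCO frequency = 0.1062 × 0.1850 ≈ 0.01965; observed = 12/800 ≈ 0.01500.
Coefficient of coincidence = 0.01500/0.01965 ≈ 0.76.

0.76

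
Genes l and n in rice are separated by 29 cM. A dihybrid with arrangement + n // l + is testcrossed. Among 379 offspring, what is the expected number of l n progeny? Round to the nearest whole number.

A map distance of 29 cM corresponds to a recombination frequency of 0.290.
The F1 is + n / l +, so l n is a recombinant gamete class with expected frequency r/2 = 0.290/2 = 0.1450.
Expected number = 0.1450 × 379 = 54.95 ≈ 55.

55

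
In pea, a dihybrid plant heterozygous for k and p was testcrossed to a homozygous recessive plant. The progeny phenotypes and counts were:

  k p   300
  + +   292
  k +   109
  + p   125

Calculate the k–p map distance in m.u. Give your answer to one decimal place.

28.3 m.u.

The two most frequent classes, + + (292) and k p (300), are the parental types, so the F1 was + + / k p.
The recombinant classes are + p and k +: 125 + 109 = 234.
Recombination frequency = 234/826 = 0.2833 ≈ 28.3%, i.e. 28.3 m.u.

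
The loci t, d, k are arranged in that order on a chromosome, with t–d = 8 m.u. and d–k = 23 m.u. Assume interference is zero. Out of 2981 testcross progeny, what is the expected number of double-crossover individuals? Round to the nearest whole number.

Map distances give recombination frequencies of 0.080 and 0.230 for the two intervals.
With no interference, expected double-crossover frequency = 0.080 × 0.230 = 0.01840.
Expected number = 0.01840 × 2981 = 54.85 ≈ 55.

55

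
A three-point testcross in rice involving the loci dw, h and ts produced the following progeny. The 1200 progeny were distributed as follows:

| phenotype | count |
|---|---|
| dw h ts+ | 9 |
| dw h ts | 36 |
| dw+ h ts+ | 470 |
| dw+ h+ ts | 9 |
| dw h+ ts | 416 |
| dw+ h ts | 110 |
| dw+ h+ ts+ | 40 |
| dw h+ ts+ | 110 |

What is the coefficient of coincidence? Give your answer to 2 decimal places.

The two most frequent reciprocal classes, dw h+ ts and dw+ h ts+, are the parental types, so the F1 was dw h+ ts / dw+ h ts+.
The two rarest classes, dw+ h+ ts and dw h ts+, are the double crossovers. Comparing them with the parentals, only the dw allele has switched, so dw is the middle locus and the order is h – dw – ts.
h–dw: (76 + 18)/1200 = 0.0783; dw–ts: (220 + 18)/1200 = 0.1983.
Expected DCO frequency = 0.0783 × 0.1983 ≈ 0.01553; observed = 18/1200 ≈ 0.01500.
Coefficient of coincidence = 0.01500/0.01553 ≈ 0.97.

0.97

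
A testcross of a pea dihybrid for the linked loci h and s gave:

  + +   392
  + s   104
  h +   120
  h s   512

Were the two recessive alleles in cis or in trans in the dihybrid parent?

The two most frequent classes are + + (392) and h s (512); these are the parental (non-recombinant) types.
So the F1 carried + + on one chromosome and h s on the other — the recessive alleles are on the same chromosome (cis / coupling).

cis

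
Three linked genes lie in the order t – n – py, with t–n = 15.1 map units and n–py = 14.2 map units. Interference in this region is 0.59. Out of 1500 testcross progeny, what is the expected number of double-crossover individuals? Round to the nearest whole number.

13

Map distances give recombination frequencies of 0.151 and 0.142 for the two intervals.
With interference 0.59 (so coincidence = 0.41), expected double-crossover frequency = 0.151 × 0.142 × 0.41 = 0.00879.
Expected number = 0.00879 × 1500 = 13.19 ≈ 13.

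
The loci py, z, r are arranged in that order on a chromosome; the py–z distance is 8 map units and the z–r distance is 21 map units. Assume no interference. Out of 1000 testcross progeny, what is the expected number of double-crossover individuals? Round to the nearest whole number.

17

Map distances give recombination frequencies of 0.080 and 0.210 for the two intervals.
With no interference, expected double-crossover frequency = 0.080 × 0.210 = 0.01680.
Expected number = 0.01680 × 1000 = 16.80 ≈ 17.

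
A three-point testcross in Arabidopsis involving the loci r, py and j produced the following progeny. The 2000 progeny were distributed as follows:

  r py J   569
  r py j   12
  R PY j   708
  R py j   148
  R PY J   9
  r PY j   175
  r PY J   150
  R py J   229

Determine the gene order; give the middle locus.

The two most frequent reciprocal classes, r py J and R PY j, are the parental types, so the F1 was r py J / R PY j.
The two rarest classes, r py j and R PY J, are the double crossovers. Comparing them with the parentals, only the j allele has switched, so j is the middle locus and the order is r – j – py.

j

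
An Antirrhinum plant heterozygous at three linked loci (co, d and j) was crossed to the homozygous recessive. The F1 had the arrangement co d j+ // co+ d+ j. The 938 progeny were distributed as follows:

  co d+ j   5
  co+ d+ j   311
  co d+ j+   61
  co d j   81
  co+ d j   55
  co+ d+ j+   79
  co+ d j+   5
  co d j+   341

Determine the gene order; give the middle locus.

The two rarest classes, co+ d j+ and co d+ j, are the double crossovers. Comparing them with the parentals, only the co allele has switched, so co is the middle locus and the order is j – co – d.

co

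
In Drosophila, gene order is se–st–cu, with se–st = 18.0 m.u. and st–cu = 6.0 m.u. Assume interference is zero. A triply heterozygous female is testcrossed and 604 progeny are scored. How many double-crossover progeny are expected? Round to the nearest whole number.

Map distances give recombination frequencies of 0.180 and 0.060 for the two intervals.
With no interference, expected double-crossover frequency = 0.180 × 0.060 = 0.01080.
Expected number = 0.01080 × 604 = 6.52 ≈ 7.

7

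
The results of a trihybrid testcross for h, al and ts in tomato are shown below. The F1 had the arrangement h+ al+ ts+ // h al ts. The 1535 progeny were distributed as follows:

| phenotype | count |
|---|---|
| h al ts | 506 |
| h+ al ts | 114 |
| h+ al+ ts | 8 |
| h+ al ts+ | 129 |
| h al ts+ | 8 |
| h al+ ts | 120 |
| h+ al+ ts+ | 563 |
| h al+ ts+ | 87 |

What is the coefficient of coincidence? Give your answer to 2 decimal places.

0.43

The two rarest classes, h+ al+ ts and h al ts+, are the double crossovers. Comparing them with the parentals, only the ts allele has switched, so ts is the middle locus and the order is h – ts – al.
h–ts: (201 + 16)/1535 = 0.1414; ts–al: (249 + 16)/1535 = 0.1726.
Expected DCO frequency = 0.1414 × 0.1726 ≈ 0.02441; observed = 16/1535 ≈ 0.01042.
Coefficient of coincidence = 0.01042/0.02441 ≈ 0.43.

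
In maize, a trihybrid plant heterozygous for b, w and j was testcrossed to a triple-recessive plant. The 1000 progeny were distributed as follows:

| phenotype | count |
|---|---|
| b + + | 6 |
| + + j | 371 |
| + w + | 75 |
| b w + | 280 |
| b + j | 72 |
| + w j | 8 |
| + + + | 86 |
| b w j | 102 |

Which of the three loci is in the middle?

The two most frequent reciprocal classes, b w + and + + j, are the parental types, so the F1 was b w + / + + j.
The two rarest classes, b + + and + w j, are the double crossovers. Comparing them with the parentals, only the w allele has switched, so w is the middle locus and the order is j – w – b.

w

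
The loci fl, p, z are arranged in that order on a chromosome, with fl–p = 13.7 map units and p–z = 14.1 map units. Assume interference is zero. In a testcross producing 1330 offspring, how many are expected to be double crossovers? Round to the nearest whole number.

Map distances give recombination frequencies of 0.137 and 0.141 for the two intervals.
With no interference, expected double-crossover frequency = 0.137 × 0.141 = 0.01932.
Expected number = 0.01932 × 1330 = 25.69 ≈ 26.

26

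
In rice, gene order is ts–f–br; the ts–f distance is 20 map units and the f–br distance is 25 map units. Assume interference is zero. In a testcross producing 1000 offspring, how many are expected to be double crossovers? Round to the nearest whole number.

50

Map distances give recombination frequencies of 0.200 and 0.250 for the two intervals.
With no interference, expected double-crossover frequency = 0.200 × 0.250 = 0.05000.
Expected number = 0.05000 × 1000 = 50.00 ≈ 50.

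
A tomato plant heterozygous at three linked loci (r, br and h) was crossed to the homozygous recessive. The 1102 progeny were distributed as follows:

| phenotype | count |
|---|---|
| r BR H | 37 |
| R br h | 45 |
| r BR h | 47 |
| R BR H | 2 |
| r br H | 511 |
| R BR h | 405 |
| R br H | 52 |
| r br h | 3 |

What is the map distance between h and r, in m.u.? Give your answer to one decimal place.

9.4 m.u.

The two most frequent reciprocal classes, r br H and R BR h, are the parental types, so the F1 was r br H / R BR h.
The two rarest classes, r br h and R BR H, are the double crossovers. Comparing them with the parentals, only the h allele has switched, so h is the middle locus and the order is br – h – r.
Crossovers in the h–r interval produce the single-crossover classes R br H and r BR h (52 + 47 = 99) plus the double crossovers (5).
RF(h–r) = (99 + 5) / 1102 = 104/1102 = 0.0944 → 9.4 m.u.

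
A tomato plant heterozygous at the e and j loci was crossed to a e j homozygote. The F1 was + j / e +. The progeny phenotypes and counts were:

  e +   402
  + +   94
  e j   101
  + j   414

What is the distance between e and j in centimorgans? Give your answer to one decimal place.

The recombinant classes are + + and e j: 94 + 101 = 195.
Recombination frequency = 195/1011 = 0.1929 ≈ 19.3%, i.e. 19.3 centimorgans.

19.3 centimorgans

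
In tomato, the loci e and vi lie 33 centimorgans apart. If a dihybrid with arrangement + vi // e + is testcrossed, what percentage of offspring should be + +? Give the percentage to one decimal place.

A map distance of 33 centimorgans corresponds to a recombination frequency of 0.330.
The F1 is + vi / e +, so + + is a recombinant gamete class with expected frequency r/2 = 0.330/2 = 0.1650.
That is 0.1650 = 16.5% of the progeny.

16.5%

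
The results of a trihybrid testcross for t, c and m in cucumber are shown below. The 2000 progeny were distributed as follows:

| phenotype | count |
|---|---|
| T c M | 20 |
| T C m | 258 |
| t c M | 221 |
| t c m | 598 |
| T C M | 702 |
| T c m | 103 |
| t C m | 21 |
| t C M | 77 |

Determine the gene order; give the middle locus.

c

The two most frequent reciprocal classes, t c m and T C M, are the parental types, so the F1 was t c m / T C M.
The two rarest classes, t C m and T c M, are the double crossovers. Comparing them with the parentals, only the c allele has switched, so c is the middle locus and the order is t – c – m.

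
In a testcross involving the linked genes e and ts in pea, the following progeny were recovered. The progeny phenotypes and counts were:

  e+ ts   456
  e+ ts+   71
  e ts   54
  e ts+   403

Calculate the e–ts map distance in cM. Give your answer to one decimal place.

12.7 cM

The two most frequent classes, e+ ts (456) and e ts+ (403), are the parental types, so the F1 was e+ ts / e ts+.
The recombinant classes are e+ ts+ and e ts: 71 + 54 = 125.
Recombination frequency = 125/984 = 0.1270 ≈ 12.7%, i.e. 12.7 cM.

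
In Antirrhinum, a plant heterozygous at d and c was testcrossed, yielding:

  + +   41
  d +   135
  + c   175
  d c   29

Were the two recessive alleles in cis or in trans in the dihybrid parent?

trans

The two most frequent classes are + c (175) and d + (135); these are the parental (non-recombinant) types.
So the F1 carried + c on one chromosome and d + on the other — the recessive alleles are on opposite chromosomes (trans / repulsion).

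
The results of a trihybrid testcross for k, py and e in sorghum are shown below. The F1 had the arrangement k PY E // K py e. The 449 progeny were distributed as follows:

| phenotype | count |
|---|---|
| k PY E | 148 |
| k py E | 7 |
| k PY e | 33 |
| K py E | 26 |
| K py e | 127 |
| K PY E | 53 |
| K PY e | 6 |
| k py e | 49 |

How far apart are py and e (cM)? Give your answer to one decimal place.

16.0 cM

The two rarest classes, k py E and K PY e, are the double crossovers. Comparing them with the parentals, only the py allele has switched, so py is the middle locus and the order is k – py – e.
Crossovers in the py–e interval produce the single-crossover classes k PY e and K py E (33 + 26 = 59) plus the double crossovers (13).
RF(py–e) = (59 + 13) / 449 = 72/449 = 0.1604 → 16.0 cM.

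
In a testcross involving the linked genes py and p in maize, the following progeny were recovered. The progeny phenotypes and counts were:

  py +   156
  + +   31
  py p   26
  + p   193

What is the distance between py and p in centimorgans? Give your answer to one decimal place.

14.0 centimorgans

The two most frequent classes, + p (193) and py + (156), are the parental types, so the F1 was + p / py +.
The recombinant classes are + + and py p: 31 + 26 = 57.
Recombination frequency = 57/406 = 0.1404 ≈ 14.0%, i.e. 14.0 centimorgans.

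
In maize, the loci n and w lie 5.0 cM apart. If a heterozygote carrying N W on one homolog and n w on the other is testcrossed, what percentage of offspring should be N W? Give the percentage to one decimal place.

A map distance of 5.0 cM corresponds to a recombination frequency of 0.050.
The F1 is N W / n w, so N W is a parental gamete class with expected frequency (1 − r)/2 = 0.950/2 = 0.4750.
That is 0.4750 = 47.5% of the progeny.

47.5%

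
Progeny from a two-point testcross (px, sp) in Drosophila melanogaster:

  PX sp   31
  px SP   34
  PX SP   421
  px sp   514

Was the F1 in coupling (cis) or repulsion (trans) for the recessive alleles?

The two most frequent classes are PX SP (421) and px sp (514); these are the parental (non-recombinant) types.
So the F1 carried PX SP on one chromosome and px sp on the other — the recessive alleles are on the same chromosome (cis / coupling).

cis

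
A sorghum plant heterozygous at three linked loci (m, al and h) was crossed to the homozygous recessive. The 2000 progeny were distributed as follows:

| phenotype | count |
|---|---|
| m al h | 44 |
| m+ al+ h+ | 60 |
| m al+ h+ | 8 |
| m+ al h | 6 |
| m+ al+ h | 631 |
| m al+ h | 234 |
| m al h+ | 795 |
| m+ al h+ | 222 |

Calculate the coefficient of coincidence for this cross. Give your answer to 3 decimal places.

The two most frequent reciprocal classes, m al h+ and m+ al+ h, are the parental types, so the F1 was m al h+ / m+ al+ h.
The two rarest classes, m al+ h+ and m+ al h, are the double crossovers. Comparing them with the parentals, only the al allele has switched, so al is the middle locus and the order is h – al – m.
h–al: (104 + 14)/2000 = 0.0590; al–m: (456 + 14)/2000 = 0.2350.
Expected DCO frequency = 0.0590 × 0.2350 ≈ 0.01386; observed = 14/2000 ≈ 0.00700.
Coefficient of coincidence = 0.00700/0.01386 ≈ 0.505.

0.505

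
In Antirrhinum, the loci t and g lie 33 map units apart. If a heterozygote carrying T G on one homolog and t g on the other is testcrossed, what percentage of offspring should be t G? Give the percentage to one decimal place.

A map distance of 33 map units corresponds to a recombination frequency of 0.330.
The F1 is T G / t g, so t G is a recombinant gamete class with expected frequency r/2 = 0.330/2 = 0.1650.
That is 0.1650 = 16.5% of the progeny.

16.5%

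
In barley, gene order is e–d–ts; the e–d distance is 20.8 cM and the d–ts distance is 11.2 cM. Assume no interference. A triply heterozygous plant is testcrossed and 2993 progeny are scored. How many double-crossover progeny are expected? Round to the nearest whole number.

70

Map distances give recombination frequencies of 0.208 and 0.112 for the two intervals.
With no interference, expected double-crossover frequency = 0.208 × 0.112 = 0.02330.
Expected number = 0.02330 × 2993 = 69.72 ≈ 70.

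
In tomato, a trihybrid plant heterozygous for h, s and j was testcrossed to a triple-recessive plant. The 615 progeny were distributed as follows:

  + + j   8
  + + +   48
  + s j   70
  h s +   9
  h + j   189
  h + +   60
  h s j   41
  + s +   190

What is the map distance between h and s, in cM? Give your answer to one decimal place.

The two most frequent reciprocal classes, h + j and + s +, are the parental types, so the F1 was h + j / + s +.
The two rarest classes, + + j and h s +, are the double crossovers. Comparing them with the parentals, only the h allele has switched, so h is the middle locus and the order is s – h – j.
Crossovers in the s–h interval produce the single-crossover classes h s j and + + + (41 + 48 = 89) plus the double crossovers (17).
RF(s–h) = (89 + 17) / 615 = 106/615 = 0.1724 → 17.2 cM.

17.2 cM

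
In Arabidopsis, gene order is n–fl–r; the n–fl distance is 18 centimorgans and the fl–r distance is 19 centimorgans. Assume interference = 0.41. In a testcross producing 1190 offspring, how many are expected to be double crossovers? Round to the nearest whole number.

24

Map distances give recombination frequencies of 0.180 and 0.190 for the two intervals.
With interference 0.41 (so coincidence = 0.59), expected double-crossover frequency = 0.180 × 0.190 × 0.59 = 0.02018.
Expected number = 0.02018 × 1190 = 24.01 ≈ 24.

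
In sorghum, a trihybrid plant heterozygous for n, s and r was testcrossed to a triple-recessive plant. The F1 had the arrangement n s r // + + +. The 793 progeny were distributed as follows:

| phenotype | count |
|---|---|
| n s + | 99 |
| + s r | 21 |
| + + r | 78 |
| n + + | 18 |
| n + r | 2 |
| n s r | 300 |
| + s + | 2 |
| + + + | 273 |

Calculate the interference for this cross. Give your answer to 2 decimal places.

The two rarest classes, n + r and + s +, are the double crossovers. Comparing them with the parentals, only the s allele has switched, so s is the middle locus and the order is r – s – n.
r–s: (177 + 4)/793 = 0.2282; s–n: (39 + 4)/793 = 0.0542.
Expected DCO frequency = 0.2282 × 0.0542 ≈ 0.01237; observed = 4/793 ≈ 0.00504.
Coefficient of coincidence = 0.00504/0.01237 ≈ 0.41; interference = 1 − 0.41 = 0.59.

0.59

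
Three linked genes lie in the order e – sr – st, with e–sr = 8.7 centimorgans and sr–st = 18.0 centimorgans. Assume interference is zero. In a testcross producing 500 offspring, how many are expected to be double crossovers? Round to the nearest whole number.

Map distances give recombination frequencies of 0.087 and 0.180 for the two intervals.
With no interference, expected double-crossover frequency = 0.087 × 0.180 = 0.01566.
Expected number = 0.01566 × 500 = 7.83 ≈ 8.

8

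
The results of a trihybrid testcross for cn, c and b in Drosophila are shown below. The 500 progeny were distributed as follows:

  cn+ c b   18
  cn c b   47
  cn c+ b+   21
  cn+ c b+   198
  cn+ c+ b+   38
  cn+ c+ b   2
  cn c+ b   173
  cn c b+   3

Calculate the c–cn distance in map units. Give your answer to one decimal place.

The two most frequent reciprocal classes, cn+ c b+ and cn c+ b, are the parental types, so the F1 was cn+ c b+ / cn c+ b.
The two rarest classes, cn c b+ and cn+ c+ b, are the double crossovers. Comparing them with the parentals, only the cn allele has switched, so cn is the middle locus and the order is c – cn – b.
Crossovers in the c–cn interval produce the single-crossover classes cn+ c+ b+ and cn c b (38 + 47 = 85) plus the double crossovers (5).
RF(c–cn) = (85 + 5) / 500 = 90/500 = 0.1800 → 18.0 map units.

18.0 map units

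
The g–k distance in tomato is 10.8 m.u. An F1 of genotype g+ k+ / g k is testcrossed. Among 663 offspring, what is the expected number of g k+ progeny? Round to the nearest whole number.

A map distance of 10.8 m.u. corresponds to a recombination frequency of 0.108.
The F1 is g+ k+ / g k, so g k+ is a recombinant gamete class with expected frequency r/2 = 0.108/2 = 0.0540.
Expected number = 0.0540 × 663 = 35.80 ≈ 36.

36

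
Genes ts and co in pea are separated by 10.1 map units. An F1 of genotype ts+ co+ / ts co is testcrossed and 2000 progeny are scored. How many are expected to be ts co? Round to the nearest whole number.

A map distance of 10.1 map units corresponds to a recombination frequency of 0.101.
The F1 is ts+ co+ / ts co, so ts co is a parental gamete class with expected frequency (1 − r)/2 = 0.899/2 = 0.4495.
Expected number = 0.4495 × 2000 = 899.00 ≈ 899.

899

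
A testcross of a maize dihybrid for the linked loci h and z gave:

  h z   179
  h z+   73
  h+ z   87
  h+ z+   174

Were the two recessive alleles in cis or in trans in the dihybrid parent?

cis

The two most frequent classes are h+ z+ (174) and h z (179); these are the parental (non-recombinant) types.
So the F1 carried h+ z+ on one chromosome and h z on the other — the recessive alleles are on the same chromosome (cis / coupling).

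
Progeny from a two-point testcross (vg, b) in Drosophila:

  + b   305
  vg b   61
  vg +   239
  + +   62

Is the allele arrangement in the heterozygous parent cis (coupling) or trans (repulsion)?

The two most frequent classes are + b (305) and vg + (239); these are the parental (non-recombinant) types.
So the F1 carried + b on one chromosome and vg + on the other — the recessive alleles are on opposite chromosomes (trans / repulsion).

trans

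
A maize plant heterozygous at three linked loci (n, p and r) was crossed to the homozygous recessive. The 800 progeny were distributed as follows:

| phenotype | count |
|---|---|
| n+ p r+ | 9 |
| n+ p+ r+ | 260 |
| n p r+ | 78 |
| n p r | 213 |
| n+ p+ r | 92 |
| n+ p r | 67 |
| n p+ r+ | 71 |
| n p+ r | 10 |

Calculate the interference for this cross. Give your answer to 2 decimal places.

0.49

The two most frequent reciprocal classes, n+ p+ r+ and n p r, are the parental types, so the F1 was n+ p+ r+ / n p r.
The two rarest classes, n+ p r+ and n p+ r, are the double crossovers. Comparing them with the parentals, only the p allele has switched, so p is the middle locus and the order is r – p – n.
r–p: (170 + 19)/800 = 0.2362; p–n: (138 + 19)/800 = 0.1963.
Expected DCO frequency = 0.2362 × 0.1963 ≈ 0.04637; observed = 19/800 ≈ 0.02375.
Coefficient of coincidence = 0.02375/0.04637 ≈ 0.51; interference = 1 − 0.51 = 0.49.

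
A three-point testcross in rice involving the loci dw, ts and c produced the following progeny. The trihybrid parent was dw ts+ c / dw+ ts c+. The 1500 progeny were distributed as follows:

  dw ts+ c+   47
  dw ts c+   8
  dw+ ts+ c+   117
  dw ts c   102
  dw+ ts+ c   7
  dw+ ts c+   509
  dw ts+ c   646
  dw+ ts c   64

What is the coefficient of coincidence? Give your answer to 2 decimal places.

0.76

The two rarest classes, dw+ ts+ c and dw ts c+, are the double crossovers. Comparing them with the parentals, only the dw allele has switched, so dw is the middle locus and the order is c – dw – ts.
c–dw: (111 + 15)/1500 = 0.0840; dw–ts: (219 + 15)/1500 = 0.1560.
Expected DCO frequency = 0.0840 × 0.1560 ≈ 0.01310; observed = 15/1500 ≈ 0.01000.
Coefficient of coincidence = 0.01000/0.01310 ≈ 0.76.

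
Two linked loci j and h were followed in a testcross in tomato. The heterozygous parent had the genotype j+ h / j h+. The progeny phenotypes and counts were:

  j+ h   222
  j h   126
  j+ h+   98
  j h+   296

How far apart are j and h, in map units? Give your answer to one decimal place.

The recombinant classes are j+ h+ and j h: 98 + 126 = 224.
Recombination frequency = 224/742 = 0.3019 ≈ 30.2%, i.e. 30.2 map units.

30.2 map units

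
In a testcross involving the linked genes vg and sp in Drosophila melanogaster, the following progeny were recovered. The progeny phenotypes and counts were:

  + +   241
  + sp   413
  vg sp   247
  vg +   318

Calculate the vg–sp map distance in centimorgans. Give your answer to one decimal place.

The two most frequent classes, + sp (413) and vg + (318), are the parental types, so the F1 was + sp / vg +.
The recombinant classes are + + and vg sp: 241 + 247 = 488.
Recombination frequency = 488/1219 = 0.4003 ≈ 40.0%, i.e. 40.0 centimorgans.

40.0 centimorgans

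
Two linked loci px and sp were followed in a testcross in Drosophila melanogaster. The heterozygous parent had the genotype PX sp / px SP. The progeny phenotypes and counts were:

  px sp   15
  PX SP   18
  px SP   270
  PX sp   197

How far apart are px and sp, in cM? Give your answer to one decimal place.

The recombinant classes are PX SP and px sp: 18 + 15 = 33.
Recombination frequency = 33/500 = 0.0660 ≈ 6.6%, i.e. 6.6 cM.

6.6 cM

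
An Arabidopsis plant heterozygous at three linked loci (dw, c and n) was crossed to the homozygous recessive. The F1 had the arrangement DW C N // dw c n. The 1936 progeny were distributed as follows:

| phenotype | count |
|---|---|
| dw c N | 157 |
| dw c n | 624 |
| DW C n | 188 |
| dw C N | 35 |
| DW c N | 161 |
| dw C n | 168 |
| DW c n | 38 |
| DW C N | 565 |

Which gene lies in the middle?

dw

The two rarest classes, dw C N and DW c n, are the double crossovers. Comparing them with the parentals, only the dw allele has switched, so dw is the middle locus and the order is n – dw – c.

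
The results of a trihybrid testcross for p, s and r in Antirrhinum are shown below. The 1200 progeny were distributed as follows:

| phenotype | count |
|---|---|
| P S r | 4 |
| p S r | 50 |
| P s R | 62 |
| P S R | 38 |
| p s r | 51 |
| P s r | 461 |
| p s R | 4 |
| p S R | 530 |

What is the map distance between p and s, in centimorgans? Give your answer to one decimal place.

8.1 centimorgans

The two most frequent reciprocal classes, p S R and P s r, are the parental types, so the F1 was p S R / P s r.
The two rarest classes, p s R and P S r, are the double crossovers. Comparing them with the parentals, only the s allele has switched, so s is the middle locus and the order is r – s – p.
Crossovers in the s–p interval produce the single-crossover classes P S R and p s r (38 + 51 = 89) plus the double crossovers (8).
RF(s–p) = (89 + 8) / 1200 = 97/1200 = 0.0808 → 8.1 centimorgans.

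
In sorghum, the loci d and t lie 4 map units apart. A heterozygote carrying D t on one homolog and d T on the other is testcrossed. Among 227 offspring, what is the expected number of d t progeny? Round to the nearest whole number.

A map distance of 4 map units corresponds to a recombination frequency of 0.040.
The F1 is D t / d T, so d t is a recombinant gamete class with expected frequency r/2 = 0.040/2 = 0.0200.
Expected number = 0.0200 × 227 = 4.54 ≈ 5.

5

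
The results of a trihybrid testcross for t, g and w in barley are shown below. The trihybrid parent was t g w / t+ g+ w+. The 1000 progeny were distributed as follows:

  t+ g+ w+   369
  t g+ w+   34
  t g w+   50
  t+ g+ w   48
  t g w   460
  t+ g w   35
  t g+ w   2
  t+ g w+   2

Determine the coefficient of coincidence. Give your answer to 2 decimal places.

The two rarest classes, t g+ w and t+ g w+, are the double crossovers. Comparing them with the parentals, only the g allele has switched, so g is the middle locus and the order is w – g – t.
w–g: (98 + 4)/1000 = 0.1020; g–t: (69 + 4)/1000 = 0.0730.
Expected DCO frequency = 0.1020 × 0.0730 ≈ 0.00745; observed = 4/1000 ≈ 0.00400.
Coefficient of coincidence = 0.00400/0.00745 ≈ 0.54.

0.54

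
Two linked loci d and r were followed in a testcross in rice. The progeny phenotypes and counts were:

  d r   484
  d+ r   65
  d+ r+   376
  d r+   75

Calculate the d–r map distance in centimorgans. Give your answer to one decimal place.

The two most frequent classes, d+ r+ (376) and d r (484), are the parental types, so the F1 was d+ r+ / d r.
The recombinant classes are d+ r and d r+: 65 + 75 = 140.
Recombination frequency = 140/1000 = 0.1400 ≈ 14.0%, i.e. 14.0 centimorgans.

14.0 centimorgans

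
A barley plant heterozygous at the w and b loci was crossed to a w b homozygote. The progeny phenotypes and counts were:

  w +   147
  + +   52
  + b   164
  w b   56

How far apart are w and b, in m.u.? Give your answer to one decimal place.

The two most frequent classes, + b (164) and w + (147), are the parental types, so the F1 was + b / w +.
The recombinant classes are + + and w b: 52 + 56 = 108.
Recombination frequency = 108/419 = 0.2578 ≈ 25.8%, i.e. 25.8 m.u.

25.8 m.u.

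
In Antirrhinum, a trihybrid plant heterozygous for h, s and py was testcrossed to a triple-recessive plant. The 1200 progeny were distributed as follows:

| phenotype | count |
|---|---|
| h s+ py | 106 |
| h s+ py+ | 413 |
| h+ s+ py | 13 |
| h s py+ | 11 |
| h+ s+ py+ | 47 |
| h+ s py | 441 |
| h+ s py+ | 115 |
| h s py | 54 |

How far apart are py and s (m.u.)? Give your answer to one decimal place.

The two most frequent reciprocal classes, h+ s py and h s+ py+, are the parental types, so the F1 was h+ s py / h s+ py+.
The two rarest classes, h+ s+ py and h s py+, are the double crossovers. Comparing them with the parentals, only the s allele has switched, so s is the middle locus and the order is py – s – h.
Crossovers in the py–s interval produce the single-crossover classes h+ s py+ and h s+ py (115 + 106 = 221) plus the double crossovers (24).
RF(py–s) = (221 + 24) / 1200 = 245/1200 = 0.2042 → 20.4 m.u.

20.4 m.u.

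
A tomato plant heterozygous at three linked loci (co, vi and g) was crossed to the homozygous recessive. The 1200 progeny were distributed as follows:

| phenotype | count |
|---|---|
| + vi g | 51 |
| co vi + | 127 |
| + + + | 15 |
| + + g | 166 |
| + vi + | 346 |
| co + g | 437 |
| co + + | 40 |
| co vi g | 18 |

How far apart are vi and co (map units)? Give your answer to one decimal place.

The two most frequent reciprocal classes, + vi + and co + g, are the parental types, so the F1 was + vi + / co + g.
The two rarest classes, + + + and co vi g, are the double crossovers. Comparing them with the parentals, only the vi allele has switched, so vi is the middle locus and the order is g – vi – co.
Crossovers in the vi–co interval produce the single-crossover classes co vi + and + + g (127 + 166 = 293) plus the double crossovers (33).
RF(vi–co) = (293 + 33) / 1200 = 326/1200 = 0.2717 → 27.2 map units.

27.2 map units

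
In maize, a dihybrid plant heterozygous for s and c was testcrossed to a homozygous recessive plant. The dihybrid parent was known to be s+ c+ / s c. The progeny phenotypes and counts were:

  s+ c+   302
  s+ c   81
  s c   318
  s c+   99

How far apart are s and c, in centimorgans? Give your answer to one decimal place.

22.5 centimorgans

The recombinant classes are s+ c and s c+: 81 + 99 = 180.
Recombination frequency = 180/800 = 0.2250 ≈ 22.5%, i.e. 22.5 centimorgans.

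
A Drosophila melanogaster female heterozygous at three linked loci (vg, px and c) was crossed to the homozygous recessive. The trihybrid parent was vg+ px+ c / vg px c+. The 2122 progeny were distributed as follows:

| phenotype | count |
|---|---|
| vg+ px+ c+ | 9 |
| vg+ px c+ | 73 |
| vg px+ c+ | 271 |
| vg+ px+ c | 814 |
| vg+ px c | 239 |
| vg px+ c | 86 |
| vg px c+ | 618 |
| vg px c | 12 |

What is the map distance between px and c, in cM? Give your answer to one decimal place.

25.0 cM

The two rarest classes, vg+ px+ c+ and vg px c, are the double crossovers. Comparing them with the parentals, only the c allele has switched, so c is the middle locus and the order is vg – c – px.
Crossovers in the c–px interval produce the single-crossover classes vg+ px c and vg px+ c+ (239 + 271 = 510) plus the double crossovers (21).
RF(c–px) = (510 + 21) / 2122 = 531/2122 = 0.2502 → 25.0 cM.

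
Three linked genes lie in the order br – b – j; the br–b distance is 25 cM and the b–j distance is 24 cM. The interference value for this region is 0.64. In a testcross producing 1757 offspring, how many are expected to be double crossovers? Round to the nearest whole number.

Map distances give recombination frequencies of 0.250 and 0.240 for the two intervals.
With interference 0.64 (so coincidence = 0.36), expected double-crossover frequency = 0.250 × 0.240 × 0.36 = 0.02160.
Expected number = 0.02160 × 1757 = 37.95 ≈ 38.

38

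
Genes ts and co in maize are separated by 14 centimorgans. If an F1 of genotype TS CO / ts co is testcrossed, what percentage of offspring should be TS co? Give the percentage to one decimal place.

7.0%

A map distance of 14 centimorgans corresponds to a recombination frequency of 0.140.
The F1 is TS CO / ts co, so TS co is a recombinant gamete class with expected frequency r/2 = 0.140/2 = 0.0700.
That is 0.0700 = 7.0% of the progeny.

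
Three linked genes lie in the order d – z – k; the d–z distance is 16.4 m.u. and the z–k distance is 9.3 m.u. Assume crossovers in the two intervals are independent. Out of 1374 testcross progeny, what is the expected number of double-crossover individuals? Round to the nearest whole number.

21

Map distances give recombination frequencies of 0.164 and 0.093 for the two intervals.
With no interference, expected double-crossover frequency = 0.164 × 0.093 = 0.01525.
Expected number = 0.01525 × 1374 = 20.96 ≈ 21.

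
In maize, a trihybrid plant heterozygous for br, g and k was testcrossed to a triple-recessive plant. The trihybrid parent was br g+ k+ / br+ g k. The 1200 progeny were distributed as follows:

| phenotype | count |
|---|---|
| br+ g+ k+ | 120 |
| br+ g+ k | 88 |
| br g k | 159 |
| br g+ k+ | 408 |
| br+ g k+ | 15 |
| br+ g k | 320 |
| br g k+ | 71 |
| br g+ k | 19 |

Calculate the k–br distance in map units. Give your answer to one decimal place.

26.1 map units

The two rarest classes, br g+ k and br+ g k+, are the double crossovers. Comparing them with the parentals, only the k allele has switched, so k is the middle locus and the order is br – k – g.
Crossovers in the br–k interval produce the single-crossover classes br+ g+ k+ and br g k (120 + 159 = 279) plus the double crossovers (34).
RF(br–k) = (279 + 34) / 1200 = 313/1200 = 0.2608 → 26.1 map units.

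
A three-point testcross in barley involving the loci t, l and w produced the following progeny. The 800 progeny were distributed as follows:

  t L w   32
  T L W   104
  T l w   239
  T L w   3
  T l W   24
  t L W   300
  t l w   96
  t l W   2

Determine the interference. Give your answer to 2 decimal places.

The two most frequent reciprocal classes, t L W and T l w, are the parental types, so the F1 was t L W / T l w.
The two rarest classes, t l W and T L w, are the double crossovers. Comparing them with the parentals, only the l allele has switched, so l is the middle locus and the order is w – l – t.
w–l: (56 + 5)/800 = 0.0762; l–t: (200 + 5)/800 = 0.2562.
Expected DCO frequency = 0.0762 × 0.2562 ≈ 0.01952; observed = 5/800 ≈ 0.00625.
Coefficient of coincidence = 0.00625/0.01952 ≈ 0.32; interference = 1 − 0.32 = 0.68.

0.68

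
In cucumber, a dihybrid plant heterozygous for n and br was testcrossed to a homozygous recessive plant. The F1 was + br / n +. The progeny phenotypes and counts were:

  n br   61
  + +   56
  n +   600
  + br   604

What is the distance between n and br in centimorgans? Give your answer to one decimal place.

8.9 centimorgans

The recombinant classes are + + and n br: 56 + 61 = 117.
Recombination frequency = 117/1321 = 0.0886 ≈ 8.9%, i.e. 8.9 centimorgans.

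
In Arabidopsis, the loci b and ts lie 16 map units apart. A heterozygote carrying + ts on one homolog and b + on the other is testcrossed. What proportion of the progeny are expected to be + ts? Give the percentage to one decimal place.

42.0%

A map distance of 16 map units corresponds to a recombination frequency of 0.160.
The F1 is + ts / b +, so + ts is a parental gamete class with expected frequency (1 − r)/2 = 0.840/2 = 0.4200.
That is 0.4200 = 42.0% of the progeny.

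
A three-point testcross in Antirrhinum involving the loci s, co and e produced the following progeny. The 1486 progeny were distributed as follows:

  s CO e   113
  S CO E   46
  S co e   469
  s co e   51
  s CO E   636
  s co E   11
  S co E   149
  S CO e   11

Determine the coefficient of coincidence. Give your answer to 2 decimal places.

0.97

The two most frequent reciprocal classes, S co e and s CO E, are the parental types, so the F1 was S co e / s CO E.
The two rarest classes, S CO e and s co E, are the double crossovers. Comparing them with the parentals, only the co allele has switched, so co is the middle locus and the order is e – co – s.
e–co: (262 + 22)/1486 = 0.1911; co–s: (97 + 22)/1486 = 0.0801.
Expected DCO frequency = 0.1911 × 0.0801 ≈ 0.01531; observed = 22/1486 ≈ 0.01480.
Coefficient of coincidence = 0.01480/0.01531 ≈ 0.97.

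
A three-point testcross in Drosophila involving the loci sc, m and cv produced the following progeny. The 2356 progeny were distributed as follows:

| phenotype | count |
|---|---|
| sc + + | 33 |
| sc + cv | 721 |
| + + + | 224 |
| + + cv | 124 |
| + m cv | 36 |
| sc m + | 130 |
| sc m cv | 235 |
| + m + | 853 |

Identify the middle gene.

The two most frequent reciprocal classes, sc + cv and + m +, are the parental types, so the F1 was sc + cv / + m +.
The two rarest classes, sc + + and + m cv, are the double crossovers. Comparing them with the parentals, only the cv allele has switched, so cv is the middle locus and the order is m – cv – sc.

cv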